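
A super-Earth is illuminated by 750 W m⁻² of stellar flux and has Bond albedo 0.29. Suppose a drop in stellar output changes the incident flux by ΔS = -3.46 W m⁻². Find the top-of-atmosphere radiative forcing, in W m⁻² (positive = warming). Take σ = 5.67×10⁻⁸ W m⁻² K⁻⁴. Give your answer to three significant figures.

-0.614 W m⁻²

TOA radiative forcing: ΔF = (1−α)ΔS/4 = 0.71·(-3.46)/4 = -0.6141 W m⁻².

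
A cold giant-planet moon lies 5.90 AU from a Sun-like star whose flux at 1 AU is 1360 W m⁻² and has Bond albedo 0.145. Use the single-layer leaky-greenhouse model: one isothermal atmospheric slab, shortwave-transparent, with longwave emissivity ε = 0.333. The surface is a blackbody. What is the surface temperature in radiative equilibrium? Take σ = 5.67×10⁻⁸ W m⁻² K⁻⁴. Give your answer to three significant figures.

Flux at the orbit: S = 1360/(5.90)² = 39.07 W m⁻².
Effective emission temperature (TOA balance): σT_e⁴ = S(1−α)/4 = 8.351 W m⁻² → T_e = 110.2 K.
Surface balance with a leaky layer gives σT_s⁴ = σT_e⁴·2/(2−ε), so T_s = T_e·[2/(2−0.333)]^(1/4) = 115.3 K.

115 kelvin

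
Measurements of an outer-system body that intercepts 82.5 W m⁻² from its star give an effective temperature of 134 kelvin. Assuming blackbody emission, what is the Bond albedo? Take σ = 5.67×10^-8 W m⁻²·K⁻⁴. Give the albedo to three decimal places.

0.114

Energy balance: S(1−α)/4 = σT⁴, so 1−α = 4σT⁴/S.
σT⁴ = 18.28 W m⁻², so 4σT⁴ = 73.12 W m⁻².
Hence α = 1 − 73.12/82.50 = 0.1136.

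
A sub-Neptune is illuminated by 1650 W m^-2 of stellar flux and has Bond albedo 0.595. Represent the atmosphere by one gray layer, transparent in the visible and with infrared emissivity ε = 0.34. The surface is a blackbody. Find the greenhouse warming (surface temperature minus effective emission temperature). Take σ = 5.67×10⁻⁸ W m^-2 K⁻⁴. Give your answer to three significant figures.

11.1 K

At the top of the atmosphere, σT_e⁴ = S(1−α)/4 = 167.1 W m^-2, giving T_e = 233.0 K.
For a single slab of emissivity ε, T_s⁴ = 2T_e⁴/(2−ε); thus T_s = 233.0·(1.205)^(1/4) = 244.1 K.
T_s − T_e = 244.1 − 233.0 = 11.11 K.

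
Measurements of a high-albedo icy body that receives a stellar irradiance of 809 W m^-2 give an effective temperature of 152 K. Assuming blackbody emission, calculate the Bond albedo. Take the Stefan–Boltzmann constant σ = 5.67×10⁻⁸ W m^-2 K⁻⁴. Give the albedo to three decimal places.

From σT⁴ = S(1−α)/4 we invert for α: 1−α = 4σT⁴/S.
σT⁴ = 30.27 W m^-2, so 4σT⁴ = 121.1 W m^-2.
1−α = 121.1/809.0 = 0.1496, so α = 0.8504.

0.850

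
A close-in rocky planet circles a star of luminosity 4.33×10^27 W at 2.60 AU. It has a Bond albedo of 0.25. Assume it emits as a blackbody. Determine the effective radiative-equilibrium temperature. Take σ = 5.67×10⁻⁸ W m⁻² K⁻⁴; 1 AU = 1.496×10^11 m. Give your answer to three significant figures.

d = 2.60 × 1.496×10^11 m = 3.890×10^11 m.
Spreading L over a sphere of radius d: S = 4.33×10^27/(4π·3.89×10^11²) = 2278 W m⁻².
Averaging over the sphere, the absorbed flux is S(1−α)/4 = 427.0 W m⁻².
In equilibrium σT⁴ equals this, so T = 294.6 K.

295 K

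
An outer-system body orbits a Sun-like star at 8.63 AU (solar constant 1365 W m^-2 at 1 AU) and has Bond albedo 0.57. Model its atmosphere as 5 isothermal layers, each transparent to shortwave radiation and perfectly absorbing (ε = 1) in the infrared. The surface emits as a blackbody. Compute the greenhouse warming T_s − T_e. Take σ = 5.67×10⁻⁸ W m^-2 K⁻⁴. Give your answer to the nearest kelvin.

By the inverse-square law, S = 1365/8.63² = 18.33 W m^-2.
The effective emission temperature is T_e = [S(1−α)/(4σ)]^¼ = 76.78 K.
T_s = (N+1)^(1/4)·T_e = 120.2 K.
So the greenhouse effect raises the surface by 120.2 − 76.78 = 43.39 K.

43 K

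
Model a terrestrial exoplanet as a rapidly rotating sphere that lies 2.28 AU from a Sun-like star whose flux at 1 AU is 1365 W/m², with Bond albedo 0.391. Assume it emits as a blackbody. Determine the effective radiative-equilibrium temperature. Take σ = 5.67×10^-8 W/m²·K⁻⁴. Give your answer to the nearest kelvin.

Flux at the orbit: S = 1365/(2.28)² = 262.6 W/m².
Absorbed flux (global mean): S(1−α)/4 = 262.6·0.609/4 = 39.98 W/m².
Set σT⁴ = 39.98 → T = (39.98/σ)^(1/4) = 163.0 K.

163 kelvin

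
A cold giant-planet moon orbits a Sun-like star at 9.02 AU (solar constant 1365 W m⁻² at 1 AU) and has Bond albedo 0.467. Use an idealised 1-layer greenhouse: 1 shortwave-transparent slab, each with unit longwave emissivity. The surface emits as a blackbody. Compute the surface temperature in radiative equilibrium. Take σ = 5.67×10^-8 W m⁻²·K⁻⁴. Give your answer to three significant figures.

94.2 K

Flux at the orbit: S = 1365/(9.02)² = 16.78 W m⁻².
Top-of-atmosphere balance: σT_e⁴ = S(1−α)/4 = 2.236 W m⁻² → T_e = 79.24 K.
For an N-layer opaque stack, T_s⁴ = (N+1)T_e⁴, hence T_s = (2)^(1/4)×79.24 K = 94.23 K.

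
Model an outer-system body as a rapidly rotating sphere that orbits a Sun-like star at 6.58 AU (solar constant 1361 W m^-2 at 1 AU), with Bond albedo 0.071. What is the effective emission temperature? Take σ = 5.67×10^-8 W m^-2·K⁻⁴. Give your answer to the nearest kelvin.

107 K

Irradiance scales as 1/d², so S = 1361 W m^-2 × (1/6.58)² = 31.43 W m^-2.
Averaging over the sphere, the absorbed flux is S(1−α)/4 = 7.301 W m^-2.
Balancing against σT⁴: T = (7.301/5.67×10⁻⁸)^(1/4) = 106.5 K.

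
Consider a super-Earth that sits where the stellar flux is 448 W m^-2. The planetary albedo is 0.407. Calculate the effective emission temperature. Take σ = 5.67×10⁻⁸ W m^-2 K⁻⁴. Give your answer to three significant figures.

The planet absorbs (1−α)S over its disc πR² and re-emits over 4πR², so the mean absorbed flux is (1−0.407)·448.0/4 = 66.42 W m^-2.
In equilibrium σT⁴ equals this, so T = 185.0 K.

185 K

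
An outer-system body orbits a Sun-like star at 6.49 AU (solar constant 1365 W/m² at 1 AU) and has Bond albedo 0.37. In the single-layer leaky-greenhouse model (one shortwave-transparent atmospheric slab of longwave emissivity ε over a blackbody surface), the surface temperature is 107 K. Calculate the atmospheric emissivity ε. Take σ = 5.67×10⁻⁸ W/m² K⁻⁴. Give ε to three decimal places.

0.626

Flux at the orbit: S = 1365/(6.49)² = 32.41 W/m².
TOA balance gives T_e = 97.41 K.
Inverting T_s⁴ = 2T_e⁴/(2−ε): (T_e/T_s)⁴ = 0.6868, so ε = 2(1 − 0.6868) = 0.6265.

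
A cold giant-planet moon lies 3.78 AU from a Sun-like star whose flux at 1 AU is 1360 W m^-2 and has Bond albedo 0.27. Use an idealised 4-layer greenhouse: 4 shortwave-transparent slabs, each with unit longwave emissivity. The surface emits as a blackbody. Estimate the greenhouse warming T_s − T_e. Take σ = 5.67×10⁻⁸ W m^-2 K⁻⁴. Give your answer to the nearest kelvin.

Irradiance scales as 1/d², so S = 1360 W m^-2 × (1/3.78)² = 95.18 W m^-2.
OLR = S(1−α)/4 = 17.37 W m^-2; the top layer radiates at T_e = 132.3 K.
T_s = (N+1)^(1/4)·T_e = 197.8 K.
Warming: T_s − T_e = 65.53 K.

66 K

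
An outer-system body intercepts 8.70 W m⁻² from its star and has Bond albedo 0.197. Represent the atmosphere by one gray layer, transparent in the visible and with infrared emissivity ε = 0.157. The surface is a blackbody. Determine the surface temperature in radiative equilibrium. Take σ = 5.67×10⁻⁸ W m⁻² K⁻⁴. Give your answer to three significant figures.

The planet radiates to space at T_e = [S(1−α)/(4σ)]^(1/4) = 74.50 K.
Surface balance with a leaky layer gives σT_s⁴ = σT_e⁴·2/(2−ε), so T_s = T_e·[2/(2−0.157)]^(1/4) = 76.04 K.

76.0 K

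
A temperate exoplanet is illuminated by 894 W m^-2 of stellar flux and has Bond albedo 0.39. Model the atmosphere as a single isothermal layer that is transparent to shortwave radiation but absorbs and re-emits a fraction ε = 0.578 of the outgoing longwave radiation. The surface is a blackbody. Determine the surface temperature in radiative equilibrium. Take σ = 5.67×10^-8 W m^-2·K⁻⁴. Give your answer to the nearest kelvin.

The planet radiates to space at T_e = [S(1−α)/(4σ)]^(1/4) = 221.4 K.
The surface balance (absorbed SW + ε·downward IR = σT_s⁴) with T_a⁴ = T_s⁴/2 reduces to T_s = T_e·[2/(2−ε)]^¼ = 241.2 K.

241 K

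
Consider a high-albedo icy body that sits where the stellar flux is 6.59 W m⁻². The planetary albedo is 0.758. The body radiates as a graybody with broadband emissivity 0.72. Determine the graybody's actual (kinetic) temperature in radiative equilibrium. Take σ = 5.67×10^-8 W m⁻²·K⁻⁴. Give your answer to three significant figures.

Absorbed flux (global mean): S(1−α)/4 = 6.590·0.242/4 = 0.3987 W m⁻².
Equating to εσT⁴ with ε = 0.72: T = (0.3987/0.72σ)^(1/4) = 55.90 K.

55.9 K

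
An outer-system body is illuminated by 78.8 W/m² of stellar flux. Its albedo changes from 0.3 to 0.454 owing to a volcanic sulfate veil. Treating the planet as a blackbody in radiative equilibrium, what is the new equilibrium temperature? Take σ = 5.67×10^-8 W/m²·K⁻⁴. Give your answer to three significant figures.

T₂ = [S(1−α₂)/(4σ)]^(1/4) = [78.80·0.546/(4σ)]^(1/4) = 117.4 K.

117 K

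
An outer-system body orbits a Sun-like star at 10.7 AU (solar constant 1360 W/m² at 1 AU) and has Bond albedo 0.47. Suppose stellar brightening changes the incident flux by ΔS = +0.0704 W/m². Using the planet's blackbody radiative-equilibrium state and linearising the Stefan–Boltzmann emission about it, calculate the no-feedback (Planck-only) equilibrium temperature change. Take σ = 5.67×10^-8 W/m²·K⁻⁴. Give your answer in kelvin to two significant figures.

Flux at the orbit: S = 1360/(10.7)² = 11.88 W/m².
The baseline emission temperature is T_e = 72.59 K.
ΔF = Δ[S(1−α)]/4 = (1−0.47)·+0.0704/4 = 0.009328 W/m².
The Planck feedback parameter is 4σT_e³ = 0.08674 W/m²/K.
Hence the no-feedback warming is ΔF/(4σT_e³) = 0.108 K.

0.11 kelvin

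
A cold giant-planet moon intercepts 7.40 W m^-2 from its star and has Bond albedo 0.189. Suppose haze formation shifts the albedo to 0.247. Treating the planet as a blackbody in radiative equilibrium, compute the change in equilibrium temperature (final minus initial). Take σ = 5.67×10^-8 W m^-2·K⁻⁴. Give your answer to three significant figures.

Initial: T₁ = [S(1−0.189)/(4σ)]^(1/4) = 71.72 K.
After:  T₂ = [7.400·0.753/(4σ)]^(1/4) = 70.40 K.
Change: 70.40 − 71.72 = -1.318 K.

-1.32 kelvin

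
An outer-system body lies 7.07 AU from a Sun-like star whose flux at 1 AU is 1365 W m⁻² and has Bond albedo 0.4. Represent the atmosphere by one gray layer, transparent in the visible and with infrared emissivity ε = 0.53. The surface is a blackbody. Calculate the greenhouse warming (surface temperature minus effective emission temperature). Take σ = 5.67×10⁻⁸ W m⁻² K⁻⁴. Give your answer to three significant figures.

Irradiance scales as 1/d², so S = 1365 W m⁻² × (1/7.07)² = 27.31 W m⁻².
Effective emission temperature (TOA balance): σT_e⁴ = S(1−α)/4 = 4.096 W m⁻² → T_e = 92.19 K.
Surface balance with a leaky layer gives σT_s⁴ = σT_e⁴·2/(2−ε), so T_s = T_e·[2/(2−0.53)]^(1/4) = 99.57 K.
Greenhouse warming: T_s − T_e = 7.376 K.

7.38 kelvin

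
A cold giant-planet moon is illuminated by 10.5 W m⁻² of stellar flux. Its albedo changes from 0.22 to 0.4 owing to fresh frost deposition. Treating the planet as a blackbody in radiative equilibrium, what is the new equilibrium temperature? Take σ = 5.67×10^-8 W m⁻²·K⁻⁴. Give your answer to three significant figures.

72.6 kelvin

With the new albedo, S(1−α₂)/4 = 1.575 W m⁻², so T₂ = 72.60 K.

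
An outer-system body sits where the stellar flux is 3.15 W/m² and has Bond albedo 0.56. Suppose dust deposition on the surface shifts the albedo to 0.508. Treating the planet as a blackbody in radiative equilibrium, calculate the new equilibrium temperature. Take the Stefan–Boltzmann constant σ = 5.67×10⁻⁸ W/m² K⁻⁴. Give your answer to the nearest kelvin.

T₂ = [S(1−α₂)/(4σ)]^(1/4) = [3.150·0.492/(4σ)]^(1/4) = 51.13 K.

51 K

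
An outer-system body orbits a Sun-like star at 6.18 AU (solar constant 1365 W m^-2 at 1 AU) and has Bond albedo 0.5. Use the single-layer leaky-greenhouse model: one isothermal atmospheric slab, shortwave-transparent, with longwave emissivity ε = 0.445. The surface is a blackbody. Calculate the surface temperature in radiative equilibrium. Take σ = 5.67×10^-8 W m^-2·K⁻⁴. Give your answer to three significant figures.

Flux at the orbit: S = 1365/(6.18)² = 35.74 W m^-2.
Effective emission temperature (TOA balance): σT_e⁴ = S(1−α)/4 = 4.468 W m^-2 → T_e = 94.22 K.
For a single slab of emissivity ε, T_s⁴ = 2T_e⁴/(2−ε); thus T_s = 94.22·(1.286)^(1/4) = 100.3 K.

100 K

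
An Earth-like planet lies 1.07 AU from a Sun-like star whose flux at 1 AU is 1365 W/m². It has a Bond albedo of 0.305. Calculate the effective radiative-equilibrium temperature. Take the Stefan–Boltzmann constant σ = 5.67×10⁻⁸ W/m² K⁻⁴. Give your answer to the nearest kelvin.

246 K

By the inverse-square law, S = 1365/1.07² = 1192 W/m².
Absorbed flux (global mean): S(1−α)/4 = 1192·0.695/4 = 207.2 W/m².
Balancing against σT⁴: T = (207.2/5.67×10⁻⁸)^(1/4) = 245.9 K.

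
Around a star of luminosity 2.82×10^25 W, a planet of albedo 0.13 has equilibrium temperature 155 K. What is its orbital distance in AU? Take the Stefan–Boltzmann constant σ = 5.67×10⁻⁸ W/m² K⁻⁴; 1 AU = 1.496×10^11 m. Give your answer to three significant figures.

0.816 AU

The flux needed for this T is 4σT⁴/(1−0.13) = 150.5 W/m².
Then d = [L/(4πS)]^(1/2) = 1.221×10^11 m, i.e. 0.8163 AU.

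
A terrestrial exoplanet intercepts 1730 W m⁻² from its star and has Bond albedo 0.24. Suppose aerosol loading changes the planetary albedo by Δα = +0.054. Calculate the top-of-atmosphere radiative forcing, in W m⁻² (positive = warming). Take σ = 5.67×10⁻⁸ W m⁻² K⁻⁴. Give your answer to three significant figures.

ΔF = −(S/4)Δα = −(1730/4)×(+0.054) = -23.36 W m⁻².

-23.4 W m⁻²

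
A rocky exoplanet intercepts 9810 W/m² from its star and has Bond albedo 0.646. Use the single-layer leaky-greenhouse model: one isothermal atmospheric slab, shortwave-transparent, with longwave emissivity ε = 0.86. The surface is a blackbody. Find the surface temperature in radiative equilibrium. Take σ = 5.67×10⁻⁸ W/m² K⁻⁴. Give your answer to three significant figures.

405 kelvin

Effective emission temperature (TOA balance): σT_e⁴ = S(1−α)/4 = 868.2 W/m² → T_e = 351.8 K.
The surface balance (absorbed SW + ε·downward IR = σT_s⁴) with T_a⁴ = T_s⁴/2 reduces to T_s = T_e·[2/(2−ε)]^¼ = 404.8 K.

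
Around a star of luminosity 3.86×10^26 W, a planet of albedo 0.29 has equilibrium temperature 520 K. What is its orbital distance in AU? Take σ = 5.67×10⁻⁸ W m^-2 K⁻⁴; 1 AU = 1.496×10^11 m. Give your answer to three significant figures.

0.242 AU

Required flux: S = 4σT⁴/(1−α) = 23360 W m^-2.
Then d = [L/(4πS)]^(1/2) = 3.627×10^10 m, i.e. 0.2424 AU.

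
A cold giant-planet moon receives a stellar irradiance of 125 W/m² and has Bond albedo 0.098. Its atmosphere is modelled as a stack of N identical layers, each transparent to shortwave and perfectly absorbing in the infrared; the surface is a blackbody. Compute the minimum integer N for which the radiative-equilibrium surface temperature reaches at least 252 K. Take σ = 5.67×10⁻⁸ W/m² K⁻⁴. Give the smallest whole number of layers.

Top-of-atmosphere balance: σT_e⁴ = S(1−α)/4 = 28.19 W/m² → T_e = 149.3 K.
Since T_s⁴ = (N+1)T_e⁴, we need N ≥ (T_s/T_e)⁴ − 1 = 7.112.
Rounding up, N = 8.

8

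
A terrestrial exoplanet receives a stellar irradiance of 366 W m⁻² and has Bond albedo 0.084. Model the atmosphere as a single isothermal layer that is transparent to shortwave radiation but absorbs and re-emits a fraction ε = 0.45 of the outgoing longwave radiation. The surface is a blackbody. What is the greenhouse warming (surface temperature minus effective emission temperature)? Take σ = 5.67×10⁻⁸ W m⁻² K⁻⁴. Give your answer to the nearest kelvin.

At the top of the atmosphere, σT_e⁴ = S(1−α)/4 = 83.81 W m⁻², giving T_e = 196.1 K.
The surface balance (absorbed SW + ε·downward IR = σT_s⁴) with T_a⁴ = T_s⁴/2 reduces to T_s = T_e·[2/(2−ε)]^¼ = 209.0 K.
The atmosphere warms the surface by 12.90 K.

13 K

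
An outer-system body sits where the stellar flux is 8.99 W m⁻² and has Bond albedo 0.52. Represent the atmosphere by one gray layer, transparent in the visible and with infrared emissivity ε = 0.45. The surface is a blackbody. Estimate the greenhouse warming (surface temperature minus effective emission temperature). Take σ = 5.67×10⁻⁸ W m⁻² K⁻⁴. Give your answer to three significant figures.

4.35 kelvin

The planet radiates to space at T_e = [S(1−α)/(4σ)]^(1/4) = 66.04 K.
Surface balance with a leaky layer gives σT_s⁴ = σT_e⁴·2/(2−ε), so T_s = T_e·[2/(2−0.45)]^(1/4) = 70.39 K.
Greenhouse warming: T_s − T_e = 4.346 K.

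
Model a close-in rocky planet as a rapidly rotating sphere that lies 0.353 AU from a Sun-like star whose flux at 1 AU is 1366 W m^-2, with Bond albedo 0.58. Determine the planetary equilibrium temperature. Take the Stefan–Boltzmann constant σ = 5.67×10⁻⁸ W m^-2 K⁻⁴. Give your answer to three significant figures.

377 kelvin

By the inverse-square law, S = 1366/0.353² = 10960 W m^-2.
Absorbed flux (global mean): S(1−α)/4 = 10960·0.42/4 = 1151 W m^-2.
Set σT⁴ = 1151 → T = (1151/σ)^(1/4) = 377.5 K.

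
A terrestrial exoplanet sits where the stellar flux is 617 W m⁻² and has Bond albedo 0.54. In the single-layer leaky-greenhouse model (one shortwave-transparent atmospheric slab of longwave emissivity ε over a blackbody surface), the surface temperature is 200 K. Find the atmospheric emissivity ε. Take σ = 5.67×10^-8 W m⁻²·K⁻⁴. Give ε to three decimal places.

First, T_e = [617.0·(1−0.54)/(4σ)]^(1/4) = 188.1 K.
Since (2−ε)/2 = (T_e/T_s)⁴ = 0.7821, ε = 0.4357.

0.436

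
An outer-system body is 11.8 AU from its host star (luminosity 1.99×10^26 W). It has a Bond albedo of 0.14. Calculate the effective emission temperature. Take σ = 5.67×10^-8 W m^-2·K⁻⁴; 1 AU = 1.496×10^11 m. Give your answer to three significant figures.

d = 11.8 × 1.496×10^11 m = 1.765×10^12 m.
Flux at the orbit: S = L/(4πd²) = 1.99×10^26/(4π·(1.77×10^12)²) = 5.082 W m^-2.
Averaging over the sphere, the absorbed flux is S(1−α)/4 = 1.093 W m^-2.
Balancing against σT⁴: T = (1.093/5.67×10⁻⁸)^(1/4) = 66.25 K.

66.3 K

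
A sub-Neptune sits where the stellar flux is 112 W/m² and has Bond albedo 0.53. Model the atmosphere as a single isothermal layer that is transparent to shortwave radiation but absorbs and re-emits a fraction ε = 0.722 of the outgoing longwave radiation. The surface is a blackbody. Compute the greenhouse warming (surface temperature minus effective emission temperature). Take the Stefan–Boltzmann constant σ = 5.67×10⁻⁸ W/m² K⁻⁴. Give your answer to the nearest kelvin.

At the top of the atmosphere, σT_e⁴ = S(1−α)/4 = 13.16 W/m², giving T_e = 123.4 K.
The surface balance (absorbed SW + ε·downward IR = σT_s⁴) with T_a⁴ = T_s⁴/2 reduces to T_s = T_e·[2/(2−ε)]^¼ = 138.1 K.
Greenhouse warming: T_s − T_e = 14.62 K.

15 K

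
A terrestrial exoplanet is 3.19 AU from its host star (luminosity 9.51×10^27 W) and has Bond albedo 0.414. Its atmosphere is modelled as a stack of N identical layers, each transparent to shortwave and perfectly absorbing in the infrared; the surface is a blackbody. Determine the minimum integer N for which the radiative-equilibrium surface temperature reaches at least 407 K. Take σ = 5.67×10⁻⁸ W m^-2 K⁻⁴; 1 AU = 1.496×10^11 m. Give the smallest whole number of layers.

3

d = 3.19 × 1.496×10^11 m = 4.772×10^11 m.
Spreading L over a sphere of radius d: S = 9.51×10^27/(4π·4.77×10^11²) = 3323 W m^-2.
The effective emission temperature is T_e = [S(1−α)/(4σ)]^¼ = 304.4 K.
Need (N+1)T_e⁴ ≥ T_s⁴, i.e. N+1 ≥ (407/304.4)⁴ = 3.196.
The minimum whole number is N = 3.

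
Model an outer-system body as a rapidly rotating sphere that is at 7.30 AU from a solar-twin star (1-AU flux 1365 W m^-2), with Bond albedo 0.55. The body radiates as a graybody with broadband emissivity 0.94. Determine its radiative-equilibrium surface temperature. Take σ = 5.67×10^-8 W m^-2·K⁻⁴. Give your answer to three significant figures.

By the inverse-square law, S = 1365/7.30² = 25.61 W m^-2.
The planet absorbs (1−α)S over its disc πR² and re-emits over 4πR², so the mean absorbed flux is (1−0.55)·25.61/4 = 2.882 W m^-2.
Equating to εσT⁴ with ε = 0.94: T = (2.882/0.94σ)^(1/4) = 85.75 K.

85.7 K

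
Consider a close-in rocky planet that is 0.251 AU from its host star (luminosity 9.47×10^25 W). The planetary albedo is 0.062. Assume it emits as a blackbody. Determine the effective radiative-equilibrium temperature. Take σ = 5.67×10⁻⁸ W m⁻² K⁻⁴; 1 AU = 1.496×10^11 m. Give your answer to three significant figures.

Orbital distance: d = 0.251 AU = 3.755×10^10 m.
Spreading L over a sphere of radius d: S = 9.47×10^25/(4π·3.75×10^10²) = 5345 W m⁻².
The planet absorbs (1−α)S over its disc πR² and re-emits over 4πR², so the mean absorbed flux is (1−0.062)·5345/4 = 1253 W m⁻².
In equilibrium σT⁴ equals this, so T = 385.6 K.

386 K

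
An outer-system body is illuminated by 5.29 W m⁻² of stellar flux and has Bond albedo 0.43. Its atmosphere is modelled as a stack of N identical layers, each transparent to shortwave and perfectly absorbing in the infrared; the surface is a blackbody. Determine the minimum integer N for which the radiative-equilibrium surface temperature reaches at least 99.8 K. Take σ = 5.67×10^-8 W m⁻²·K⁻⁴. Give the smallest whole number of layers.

7

OLR = S(1−α)/4 = 0.7538 W m⁻²; the top layer radiates at T_e = 60.38 K.
Since T_s⁴ = (N+1)T_e⁴, we need N ≥ (T_s/T_e)⁴ − 1 = 6.462.
So N ≥ 6.462; the smallest integer is N = 7.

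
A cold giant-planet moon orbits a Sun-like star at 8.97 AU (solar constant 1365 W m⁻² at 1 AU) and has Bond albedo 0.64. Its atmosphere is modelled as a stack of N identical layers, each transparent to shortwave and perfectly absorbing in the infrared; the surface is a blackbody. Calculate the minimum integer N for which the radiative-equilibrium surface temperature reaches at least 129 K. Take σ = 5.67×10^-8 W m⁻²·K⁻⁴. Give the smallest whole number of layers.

By the inverse-square law, S = 1365/8.97² = 16.96 W m⁻².
Top-of-atmosphere balance: σT_e⁴ = S(1−α)/4 = 1.527 W m⁻² → T_e = 72.04 K.
Need (N+1)T_e⁴ ≥ T_s⁴, i.e. N+1 ≥ (129/72.04)⁴ = 10.284.
So N ≥ 9.284; the smallest integer is N = 10.

10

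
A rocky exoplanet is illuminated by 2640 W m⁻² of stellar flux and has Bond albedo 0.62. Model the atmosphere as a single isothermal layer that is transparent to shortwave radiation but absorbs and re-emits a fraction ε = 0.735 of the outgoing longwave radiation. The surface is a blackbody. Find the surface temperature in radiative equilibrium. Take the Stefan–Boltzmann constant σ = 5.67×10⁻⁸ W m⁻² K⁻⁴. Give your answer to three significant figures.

The planet radiates to space at T_e = [S(1−α)/(4σ)]^(1/4) = 257.9 K.
For a single slab of emissivity ε, T_s⁴ = 2T_e⁴/(2−ε); thus T_s = 257.9·(1.581)^(1/4) = 289.2 K.

289 kelvin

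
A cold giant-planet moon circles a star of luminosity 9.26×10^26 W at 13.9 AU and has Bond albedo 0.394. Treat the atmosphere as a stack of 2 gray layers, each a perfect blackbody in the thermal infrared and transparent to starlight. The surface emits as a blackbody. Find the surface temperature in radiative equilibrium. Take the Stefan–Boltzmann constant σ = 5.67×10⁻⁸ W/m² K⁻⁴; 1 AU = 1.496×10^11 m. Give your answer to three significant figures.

108 K

Orbital distance: d = 13.9 AU = 2.079×10^12 m.
S = L/(4πd²) = 17.04 W/m².
OLR = S(1−α)/4 = 2.582 W/m²; the top layer radiates at T_e = 82.15 K.
For an N-layer opaque stack, T_s⁴ = (N+1)T_e⁴, hence T_s = (3)^(1/4)×82.15 K = 108.1 K.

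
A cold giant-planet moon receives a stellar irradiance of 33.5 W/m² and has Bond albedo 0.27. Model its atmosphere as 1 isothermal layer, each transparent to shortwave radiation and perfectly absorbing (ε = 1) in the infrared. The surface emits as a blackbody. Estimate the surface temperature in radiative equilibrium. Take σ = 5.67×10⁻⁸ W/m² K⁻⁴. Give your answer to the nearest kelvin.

The effective emission temperature is T_e = [S(1−α)/(4σ)]^¼ = 101.9 K.
Layer-by-layer balance gives σT_s⁴ = (N+1)σT_e⁴, so T_s = 2^¼·101.9 = 121.2 K.

121 K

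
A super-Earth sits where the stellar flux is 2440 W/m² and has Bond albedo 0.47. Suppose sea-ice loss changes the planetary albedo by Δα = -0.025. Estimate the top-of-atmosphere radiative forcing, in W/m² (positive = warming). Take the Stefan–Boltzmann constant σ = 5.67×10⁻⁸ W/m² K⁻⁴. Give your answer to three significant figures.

15.2 W/m²

The change in absorbed flux is Δ[S(1−α)/4] = −SΔα/4 = 15.25 W/m².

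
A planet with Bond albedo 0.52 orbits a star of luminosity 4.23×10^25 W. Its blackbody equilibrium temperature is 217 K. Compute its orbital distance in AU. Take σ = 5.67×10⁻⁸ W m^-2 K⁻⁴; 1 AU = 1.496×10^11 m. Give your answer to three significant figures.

Energy balance gives S = 4σT⁴/(1−α) = 1048 W m^-2.
From L = 4πd²S, d = √(4.23×10^25/(4π·1048)) = 5.668×10^10 m = 0.3789 AU.

0.379 AU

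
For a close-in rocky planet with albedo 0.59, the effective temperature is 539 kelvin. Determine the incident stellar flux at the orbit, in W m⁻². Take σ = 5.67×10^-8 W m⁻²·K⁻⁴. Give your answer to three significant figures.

46700 W m⁻²

From S(1−α)/4 = σT⁴: S = 4σT⁴/(1−α).
The emitted flux is σT⁴ = 4786 W m⁻².
So S = 4×4786/(1−0.59) = 46690 W m⁻².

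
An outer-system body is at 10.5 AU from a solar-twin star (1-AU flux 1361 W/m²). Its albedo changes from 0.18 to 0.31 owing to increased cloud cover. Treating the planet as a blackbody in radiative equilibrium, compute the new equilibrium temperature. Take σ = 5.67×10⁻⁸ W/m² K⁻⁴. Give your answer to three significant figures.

By the inverse-square law, S = 1361/10.5² = 12.34 W/m².
New equilibrium: T₂ = [(1−0.31)·12.34/(4σ)]^(1/4) = 78.28 K.

78.3 kelvin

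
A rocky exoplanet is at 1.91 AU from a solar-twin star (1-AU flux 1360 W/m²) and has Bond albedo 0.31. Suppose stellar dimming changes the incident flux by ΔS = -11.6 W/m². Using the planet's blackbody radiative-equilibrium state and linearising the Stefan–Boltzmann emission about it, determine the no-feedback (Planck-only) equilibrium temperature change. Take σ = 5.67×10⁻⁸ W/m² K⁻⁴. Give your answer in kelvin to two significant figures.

-1.4 K

Flux at the orbit: S = 1360/(1.91)² = 372.8 W/m².
The baseline emission temperature is T_e = 183.5 K.
Only a fraction (1−α) is absorbed and it's spread over 4πR², so ΔF = (1−α)ΔS/4 = -2.001 W/m².
Linearising σT⁴ gives d(σT⁴)/dT = 4σT_e³ = 1.402 W/m² per K.
Hence the no-feedback warming is ΔF/(4σT_e³) = -1.43 K.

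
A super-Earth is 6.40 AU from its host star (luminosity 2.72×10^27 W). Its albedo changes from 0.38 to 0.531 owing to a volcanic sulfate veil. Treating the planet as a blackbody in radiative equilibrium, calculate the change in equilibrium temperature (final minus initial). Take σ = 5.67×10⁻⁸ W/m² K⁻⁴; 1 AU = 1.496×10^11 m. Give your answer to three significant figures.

-10.7 K

d = 6.40 × 1.496×10^11 m = 9.574×10^11 m.
S = L/(4πd²) = 236.1 W/m².
Before: T₁ = [236.1·0.62/(4σ)]^(1/4) = 159.4 K.
With α = 0.531, T₂ = 148.7 K.
ΔT = T₂ − T₁ = -10.74 K.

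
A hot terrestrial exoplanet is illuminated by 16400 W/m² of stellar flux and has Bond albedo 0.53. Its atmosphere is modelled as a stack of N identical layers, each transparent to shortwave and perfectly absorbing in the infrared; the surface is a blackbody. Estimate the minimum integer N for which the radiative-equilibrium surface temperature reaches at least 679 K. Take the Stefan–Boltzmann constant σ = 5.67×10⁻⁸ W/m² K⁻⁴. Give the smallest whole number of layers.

Top-of-atmosphere balance: σT_e⁴ = S(1−α)/4 = 1927 W/m² → T_e = 429.4 K.
Need (N+1)T_e⁴ ≥ T_s⁴, i.e. N+1 ≥ (679/429.4)⁴ = 6.254.
The minimum whole number is N = 6.

6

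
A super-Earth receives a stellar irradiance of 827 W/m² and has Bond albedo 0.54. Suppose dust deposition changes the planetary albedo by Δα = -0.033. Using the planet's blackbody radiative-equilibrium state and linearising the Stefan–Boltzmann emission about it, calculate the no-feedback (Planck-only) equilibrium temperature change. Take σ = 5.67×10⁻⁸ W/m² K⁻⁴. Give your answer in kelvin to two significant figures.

3.6 K

The baseline emission temperature is T_e = 202.4 K.
TOA radiative forcing: ΔF = −S·Δα/4 = −827.0·(-0.033)/4 = 6.823 W/m².
Linearising σT⁴ gives d(σT⁴)/dT = 4σT_e³ = 1.880 W/m² per K.
ΔT₀ = ΔF/λ_P = 6.823/1.880 = 3.63 K.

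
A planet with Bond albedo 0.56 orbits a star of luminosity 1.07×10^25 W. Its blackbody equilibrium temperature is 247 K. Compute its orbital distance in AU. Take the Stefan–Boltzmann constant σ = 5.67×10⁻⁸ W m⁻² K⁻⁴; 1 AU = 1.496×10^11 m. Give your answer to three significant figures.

Required flux: S = 4σT⁴/(1−α) = 1919 W m⁻².
From L = 4πd²S, d = √(1.07×10^25/(4π·1919)) = 2.107×10^10 m = 0.1408 AU.

0.141 AU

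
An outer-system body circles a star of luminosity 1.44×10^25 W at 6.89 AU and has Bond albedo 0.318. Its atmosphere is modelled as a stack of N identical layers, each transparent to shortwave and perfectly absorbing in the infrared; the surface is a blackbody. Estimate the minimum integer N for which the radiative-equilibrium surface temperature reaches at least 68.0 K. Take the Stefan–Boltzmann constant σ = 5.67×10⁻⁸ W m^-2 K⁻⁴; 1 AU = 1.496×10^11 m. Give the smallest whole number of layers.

6

d = 6.89 × 1.496×10^11 m = 1.031×10^12 m.
S = L/(4πd²) = 1.079 W m^-2.
OLR = S(1−α)/4 = 0.1839 W m^-2; the top layer radiates at T_e = 42.44 K.
Need (N+1)T_e⁴ ≥ T_s⁴, i.e. N+1 ≥ (68.0/42.44)⁴ = 6.592.
The minimum whole number is N = 6.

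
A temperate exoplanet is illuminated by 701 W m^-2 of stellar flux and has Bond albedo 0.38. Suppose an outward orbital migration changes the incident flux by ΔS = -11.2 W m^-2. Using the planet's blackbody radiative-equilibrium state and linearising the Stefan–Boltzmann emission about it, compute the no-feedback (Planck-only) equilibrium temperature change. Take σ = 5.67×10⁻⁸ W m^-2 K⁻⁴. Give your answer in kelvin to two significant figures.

The baseline emission temperature is T_e = 209.2 K.
TOA radiative forcing: ΔF = (1−α)ΔS/4 = 0.62·(-11.2)/4 = -1.736 W m^-2.
Planck response: λ_P = 4σT_e³ = 4·5.67×10⁻⁸·(209.2)³ = 2.077 W m^-2/K.
Hence the no-feedback warming is ΔF/(4σT_e³) = -0.836 K.

-0.84 K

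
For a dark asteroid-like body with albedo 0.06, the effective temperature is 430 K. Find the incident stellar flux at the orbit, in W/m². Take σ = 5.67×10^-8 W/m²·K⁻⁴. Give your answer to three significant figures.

From S(1−α)/4 = σT⁴: S = 4σT⁴/(1−α).
σT⁴ = 5.67×10⁻⁸·(430)⁴ = 1938 W/m².
So S = 4×1938/(1−0.06) = 8249 W/m².

8250 W/m²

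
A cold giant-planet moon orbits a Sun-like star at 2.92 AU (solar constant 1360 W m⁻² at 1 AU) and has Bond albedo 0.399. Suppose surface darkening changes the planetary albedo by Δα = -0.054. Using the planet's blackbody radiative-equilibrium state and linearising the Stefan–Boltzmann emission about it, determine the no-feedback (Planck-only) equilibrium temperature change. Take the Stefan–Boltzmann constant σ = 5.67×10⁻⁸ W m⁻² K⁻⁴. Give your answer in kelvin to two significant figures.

3.2 K

By the inverse-square law, S = 1360/2.92² = 159.5 W m⁻².
Reference equilibrium: T_e = [S(1−α)/(4σ)]^(1/4) = 143.4 K.
ΔF = −(S/4)Δα = −(159.5/4)×(-0.054) = 2.153 W m⁻².
The Planck feedback parameter is 4σT_e³ = 0.6686 W m⁻²/K.
ΔT₀ = ΔF/λ_P = 2.153/0.6686 = 3.22 K.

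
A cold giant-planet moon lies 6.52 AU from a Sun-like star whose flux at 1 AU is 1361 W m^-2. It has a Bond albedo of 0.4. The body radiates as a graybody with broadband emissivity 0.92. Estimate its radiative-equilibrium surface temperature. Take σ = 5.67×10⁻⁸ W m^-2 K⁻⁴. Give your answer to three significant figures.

Flux at the orbit: S = 1361/(6.52)² = 32.02 W m^-2.
Absorbed flux (global mean): S(1−α)/4 = 32.02·0.6/4 = 4.802 W m^-2.
Equating to εσT⁴ with ε = 0.92: T = (4.802/0.92σ)^(1/4) = 97.95 K.

98.0 K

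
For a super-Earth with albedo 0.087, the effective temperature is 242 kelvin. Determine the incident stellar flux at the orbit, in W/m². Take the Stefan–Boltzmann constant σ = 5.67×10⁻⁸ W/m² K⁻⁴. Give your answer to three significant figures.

852 W/m²

Invert the energy balance for S: S = 4σT⁴/(1−α).
The emitted flux is σT⁴ = 194.5 W/m².
So S = 4×194.5/(1−0.087) = 852.0 W/m².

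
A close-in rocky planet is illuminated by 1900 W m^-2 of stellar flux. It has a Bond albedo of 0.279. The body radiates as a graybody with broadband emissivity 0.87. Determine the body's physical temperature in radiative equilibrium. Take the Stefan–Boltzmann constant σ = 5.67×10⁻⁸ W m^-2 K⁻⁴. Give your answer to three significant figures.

289 kelvin

Absorbed flux (global mean): S(1−α)/4 = 1900·0.721/4 = 342.5 W m^-2.
Radiative balance εσT⁴ = 342.5 gives T = [342.5/(0.87·σ)]^(1/4) = 288.7 K.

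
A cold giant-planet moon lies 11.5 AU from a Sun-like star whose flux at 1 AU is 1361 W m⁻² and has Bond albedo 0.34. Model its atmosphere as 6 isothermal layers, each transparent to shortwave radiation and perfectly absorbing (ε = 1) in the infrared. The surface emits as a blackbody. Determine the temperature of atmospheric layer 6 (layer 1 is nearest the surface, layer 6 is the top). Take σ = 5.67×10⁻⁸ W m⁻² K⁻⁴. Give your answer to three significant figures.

Flux at the orbit: S = 1361/(11.5)² = 10.29 W m⁻².
Top-of-atmosphere balance: σT_e⁴ = S(1−α)/4 = 1.698 W m⁻² → T_e = 73.98 K.
Each opaque layer satisfies 2T_j⁴ = T_{j−1}⁴ + T_{j+1}⁴, giving T_k⁴ = (N+1−k)T_e⁴.
With k = 6: T_6 = (6+1−6)^¼·73.98 K = 73.98 K.

74.0 K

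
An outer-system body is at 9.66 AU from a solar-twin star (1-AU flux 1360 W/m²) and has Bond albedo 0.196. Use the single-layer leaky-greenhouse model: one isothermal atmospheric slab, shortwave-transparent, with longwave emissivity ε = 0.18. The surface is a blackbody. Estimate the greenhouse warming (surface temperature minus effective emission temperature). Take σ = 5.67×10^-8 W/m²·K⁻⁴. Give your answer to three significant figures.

Flux at the orbit: S = 1360/(9.66)² = 14.57 W/m².
At the top of the atmosphere, σT_e⁴ = S(1−α)/4 = 2.929 W/m², giving T_e = 84.78 K.
Surface balance with a leaky layer gives σT_s⁴ = σT_e⁴·2/(2−ε), so T_s = T_e·[2/(2−0.18)]^(1/4) = 86.80 K.
Greenhouse warming: T_s − T_e = 2.023 K.

2.02 kelvin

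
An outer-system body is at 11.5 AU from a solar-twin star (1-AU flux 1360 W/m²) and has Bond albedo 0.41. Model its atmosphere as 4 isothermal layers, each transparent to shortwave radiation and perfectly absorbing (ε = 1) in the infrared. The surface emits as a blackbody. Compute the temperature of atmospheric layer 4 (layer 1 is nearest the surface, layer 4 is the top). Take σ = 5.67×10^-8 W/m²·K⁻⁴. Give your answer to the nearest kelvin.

72 K

Flux at the orbit: S = 1360/(11.5)² = 10.28 W/m².
Top-of-atmosphere balance: σT_e⁴ = S(1−α)/4 = 1.517 W/m² → T_e = 71.92 K.
The net upward flux σT_e⁴ is constant between every pair of levels, so T_k⁴ = (N+1−k)T_e⁴.
T_4 = (1)^(1/4)·71.92 = 71.92 K.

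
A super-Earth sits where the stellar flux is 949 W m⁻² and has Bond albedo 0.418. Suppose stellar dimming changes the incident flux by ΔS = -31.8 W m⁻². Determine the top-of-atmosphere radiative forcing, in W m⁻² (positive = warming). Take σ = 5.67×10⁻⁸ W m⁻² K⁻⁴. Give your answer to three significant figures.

TOA radiative forcing: ΔF = (1−α)ΔS/4 = 0.582·(-31.8)/4 = -4.627 W m⁻².

-4.63 W m⁻²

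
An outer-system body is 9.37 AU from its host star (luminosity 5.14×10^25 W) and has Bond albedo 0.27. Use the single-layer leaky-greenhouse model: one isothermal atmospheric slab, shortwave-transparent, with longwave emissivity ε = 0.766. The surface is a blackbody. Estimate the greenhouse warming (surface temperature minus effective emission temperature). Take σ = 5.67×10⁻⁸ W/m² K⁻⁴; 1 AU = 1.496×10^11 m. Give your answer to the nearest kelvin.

Orbital distance: d = 9.37 AU = 1.402×10^12 m.
Flux at the orbit: S = L/(4πd²) = 5.14×10^25/(4π·(1.40×10^12)²) = 2.082 W/m².
At the top of the atmosphere, σT_e⁴ = S(1−α)/4 = 0.3799 W/m², giving T_e = 50.88 K.
For a single slab of emissivity ε, T_s⁴ = 2T_e⁴/(2−ε); thus T_s = 50.88·(1.621)^(1/4) = 57.41 K.
T_s − T_e = 57.41 − 50.88 = 6.528 K.

7 K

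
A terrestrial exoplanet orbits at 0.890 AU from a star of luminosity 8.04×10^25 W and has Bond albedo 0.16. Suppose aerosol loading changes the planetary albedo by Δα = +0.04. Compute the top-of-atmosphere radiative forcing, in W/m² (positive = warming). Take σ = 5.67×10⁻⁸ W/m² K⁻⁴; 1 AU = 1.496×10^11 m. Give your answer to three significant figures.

-3.61 W/m²

d = 0.890 × 1.496×10^11 m = 1.331×10^11 m.
S = L/(4πd²) = 360.9 W/m².
TOA radiative forcing: ΔF = −S·Δα/4 = −360.9·(+0.04)/4 = -3.609 W/m².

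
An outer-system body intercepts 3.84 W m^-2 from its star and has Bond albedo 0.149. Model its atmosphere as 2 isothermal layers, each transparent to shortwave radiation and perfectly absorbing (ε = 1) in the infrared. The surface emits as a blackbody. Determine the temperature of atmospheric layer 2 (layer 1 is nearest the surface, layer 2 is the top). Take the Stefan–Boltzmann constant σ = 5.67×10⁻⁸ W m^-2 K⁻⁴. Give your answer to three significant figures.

61.6 kelvin

Top-of-atmosphere balance: σT_e⁴ = S(1−α)/4 = 0.8170 W m^-2 → T_e = 61.61 K.
In the N-layer model, layer k (counted from the surface) has T_k = (N+1−k)^(1/4)·T_e.
With k = 2: T_2 = (2+1−2)^¼·61.61 K = 61.61 K.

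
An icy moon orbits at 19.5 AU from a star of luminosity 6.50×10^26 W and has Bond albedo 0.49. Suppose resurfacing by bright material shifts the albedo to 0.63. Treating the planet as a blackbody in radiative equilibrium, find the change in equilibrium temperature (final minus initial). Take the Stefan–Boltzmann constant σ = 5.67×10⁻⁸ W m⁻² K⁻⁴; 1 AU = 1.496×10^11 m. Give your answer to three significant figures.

Orbital distance: d = 19.5 AU = 2.917×10^12 m.
Spreading L over a sphere of radius d: S = 6.50×10^26/(4π·2.92×10^12²) = 6.078 W m⁻².
With α = 0.49, T₁ = 60.80 K.
After:  T₂ = [6.078·0.37/(4σ)]^(1/4) = 56.12 K.
ΔT = T₂ − T₁ = -4.687 K.

-4.69 K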